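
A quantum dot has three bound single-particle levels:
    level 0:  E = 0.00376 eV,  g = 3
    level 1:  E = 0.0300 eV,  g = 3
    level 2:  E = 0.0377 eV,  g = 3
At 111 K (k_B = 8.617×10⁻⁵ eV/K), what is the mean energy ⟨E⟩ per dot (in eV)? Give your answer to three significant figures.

k_BT = 8.617×10⁻⁵ × 111 K = 0.0095649 eV.
Eᵢ/kT = 0.39310, 3.1365, 3.9415.
Z = Σ gᵢe^(−Eᵢ/kT) = 3·e^(−0.39310) + 3·e^(−3.1365) + 3·e^(−3.9415) = 2.0249 + 0.13030 + 0.058257 = 2.2135.
⟨E⟩ = Σ Eᵢ gᵢe^(−Eᵢ/kT) / Z = (0.00376·2.0249 + 0.0300·0.13030 + 0.0377·0.058257) / 2.2135 = 0.00620 eV.

0.00620 eV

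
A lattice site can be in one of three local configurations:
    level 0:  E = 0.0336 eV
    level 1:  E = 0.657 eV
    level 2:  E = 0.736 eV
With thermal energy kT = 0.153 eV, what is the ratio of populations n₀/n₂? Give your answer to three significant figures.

n₀/n₂ = exp[−(E₀−E₂)/kT] = exp(−(-0.7024 eV)/(0.153 eV)) = exp(4.5908) = 98.6.

98.6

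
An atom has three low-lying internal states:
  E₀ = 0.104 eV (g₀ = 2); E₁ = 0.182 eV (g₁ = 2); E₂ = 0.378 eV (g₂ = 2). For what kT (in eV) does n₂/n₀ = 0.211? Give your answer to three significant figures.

n₂/n₀ = (g₂/g₀) exp[−(E₂−E₀)/kT] = 0.211.
⇒ (E₂−E₀)/kT = ln((2/2)/0.211) = ln(4.7393) = 1.5559.
kT = 0.274 eV / 1.5559 = 0.176 eV.

0.176 eV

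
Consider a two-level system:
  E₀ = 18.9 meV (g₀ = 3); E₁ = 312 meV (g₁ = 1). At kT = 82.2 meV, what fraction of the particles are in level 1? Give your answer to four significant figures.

0.009338

Eᵢ/kT = 0.229927, 3.79562.
Z = Σ gᵢe^(−Eᵢ/kT) = 3·e^(−0.229927) + 1·e^(−3.79562) = 2.38377 + 0.0224690 = 2.40624.
P₁ = g₁ e^(−E₁/kT) / Z = 0.0224690/2.40624 = 0.009338.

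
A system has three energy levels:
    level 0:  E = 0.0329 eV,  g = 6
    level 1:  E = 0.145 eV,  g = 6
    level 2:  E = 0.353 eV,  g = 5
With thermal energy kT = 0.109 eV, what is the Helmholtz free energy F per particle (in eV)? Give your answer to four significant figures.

Eᵢ/kT = 0.301835, 1.33028, 3.23853.
Z = Σ gᵢe^(−Eᵢ/kT) = 6·e^(−0.301835) + 6·e^(−1.33028) + 5·e^(−3.23853) = 4.43676 + 1.58642 + 0.196108 = 6.21929.
F = −kT ln Z = −0.109 × ln(6.21929) = −0.109 × 1.82766 = -0.1992 eV.

-0.1992 eV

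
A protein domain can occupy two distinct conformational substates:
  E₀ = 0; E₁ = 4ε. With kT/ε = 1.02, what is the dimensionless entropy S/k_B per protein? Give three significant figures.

Eᵢ/kT = 0, 3.9216.
Z = Σ e^(−Eᵢ/kT) = e^(−0) + e^(−3.9216) = 1.0000 + 0.019809 = 1.0198.
⟨E⟩ = Σ EᵢPᵢ = 0.077698 ε.
S/k_B = ln Z + ⟨E⟩/kT = ln(1.0198) + 0.077698/1.02 = 0.019607 + 0.076175 = 0.0958.

0.0958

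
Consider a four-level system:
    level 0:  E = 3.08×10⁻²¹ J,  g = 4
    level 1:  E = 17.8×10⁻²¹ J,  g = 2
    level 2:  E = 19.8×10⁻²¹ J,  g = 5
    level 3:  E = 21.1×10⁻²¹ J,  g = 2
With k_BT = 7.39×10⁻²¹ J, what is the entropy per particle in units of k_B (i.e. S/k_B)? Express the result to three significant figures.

2.04

Eᵢ/kT = 0.41678, 2.4087, 2.6793, 2.8552.
Z = Σ gᵢe^(−Eᵢ/kT) = 4·e^(−0.41678) + 2·e^(−2.4087) + 5·e^(−2.6793) + 2·e^(−2.8552) = 2.6367 + 0.17986 + 0.34306 + 0.11509 = 3.2747.
⟨E⟩ = Σ EᵢPᵢ = 6.2734 ×10⁻²¹ J.
S/k_B = ln Z + ⟨E⟩/kT = ln(3.2747) + 6.2734/7.39 = 1.1862 + 0.84890 = 2.04.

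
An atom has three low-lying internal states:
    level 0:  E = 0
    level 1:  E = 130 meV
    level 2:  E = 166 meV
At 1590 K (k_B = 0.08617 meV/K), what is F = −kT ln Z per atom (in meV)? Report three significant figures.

k_BT = 0.08617 × 1590 K = 137.01 meV.
Eᵢ/kT = 0, 0.94884, 1.2116.
Z = Σ e^(−Eᵢ/kT) = e^(−0) + e^(−0.94884) + e^(−1.2116) = 1.0000 + 0.38719 + 0.29772 = 1.6849.
F = −kT ln Z = −137.01 × ln(1.6849) = −137.01 × 0.52171 = -71.5 meV.

-71.5 meV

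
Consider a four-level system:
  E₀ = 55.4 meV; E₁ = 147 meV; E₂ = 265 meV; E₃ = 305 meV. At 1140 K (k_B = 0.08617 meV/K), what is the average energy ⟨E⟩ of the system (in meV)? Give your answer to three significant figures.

106 meV

k_BT = 0.08617 × 1140 K = 98.234 meV.
Eᵢ/kT = 0.56396, 1.4964, 2.6976, 3.1048.
Z = Σ e^(−Eᵢ/kT) = e^(−0.56396) + e^(−1.4964) + e^(−2.6976) + e^(−3.1048) = 0.56895 + 0.22393 + 0.067367 + 0.044833 = 0.90508.
⟨E⟩ = Σ Eᵢ e^(−Eᵢ/kT) / Z = (55.4·0.56895 + 147·0.22393 + 265·0.067367 + 305·0.044833) / 0.90508 = 106 meV.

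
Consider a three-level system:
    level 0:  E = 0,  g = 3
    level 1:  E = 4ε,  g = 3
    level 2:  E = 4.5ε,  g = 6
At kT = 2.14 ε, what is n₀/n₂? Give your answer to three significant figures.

4.09

n₀/n₂ = (g₀/g₂) exp[−(E₀−E₂)/kT] = (3/6) × exp(−(-4.5ε)/(2.14ε)) = (3/6) × exp(2.1028) = 4.09.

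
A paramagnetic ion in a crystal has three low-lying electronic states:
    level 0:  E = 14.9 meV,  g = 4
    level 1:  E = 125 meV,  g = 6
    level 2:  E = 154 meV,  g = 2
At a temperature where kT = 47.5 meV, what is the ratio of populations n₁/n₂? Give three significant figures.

5.52

n₁/n₂ = (g₁/g₂) exp[−(E₁−E₂)/kT] = (6/2) × exp(−(-29 meV)/(47.5 meV)) = (6/2) × exp(0.61053) = 5.52.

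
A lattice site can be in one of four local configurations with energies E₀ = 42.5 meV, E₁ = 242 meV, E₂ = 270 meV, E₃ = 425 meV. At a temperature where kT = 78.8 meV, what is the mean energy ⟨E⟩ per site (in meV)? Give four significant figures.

Eᵢ/kT = 0.539340, 3.07107, 3.42640, 5.39340.
Z = Σ e^(−Eᵢ/kT) = e^(−0.539340) + e^(−3.07107) + e^(−3.42640) + e^(−5.39340) = 0.583133 + 0.0463715 + 0.0325037 + 0.00454649 = 0.666555.
⟨E⟩ = Σ Eᵢ e^(−Eᵢ/kT) / Z = (42.5·0.583133 + 242·0.0463715 + 270·0.0325037 + 425·0.00454649) / 0.666555 = 70.08 meV.

70.08 meV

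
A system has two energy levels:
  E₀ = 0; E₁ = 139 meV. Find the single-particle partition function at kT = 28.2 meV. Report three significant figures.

Z = 1.01

Eᵢ/kT = 0, 4.9291.
Z = Σ e^(−Eᵢ/kT) = e^(−0) + e^(−4.9291) = 1.0000 + 0.0072330 = 1.0072.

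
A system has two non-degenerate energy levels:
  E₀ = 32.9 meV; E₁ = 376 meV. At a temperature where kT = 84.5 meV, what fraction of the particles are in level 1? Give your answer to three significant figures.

Eᵢ/kT = 0.38935, 4.4497.
Z = Σ e^(−Eᵢ/kT) = e^(−0.38935) + e^(−4.4497) = 0.67750 + 0.011682 = 0.68918.
P₁ = e^(−E₁/kT) / Z = 0.011682/0.68918 = 0.0170.

0.0170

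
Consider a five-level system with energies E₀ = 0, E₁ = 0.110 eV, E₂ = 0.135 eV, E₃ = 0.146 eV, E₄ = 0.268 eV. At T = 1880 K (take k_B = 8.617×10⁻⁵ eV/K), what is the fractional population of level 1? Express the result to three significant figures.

k_BT = 8.617×10⁻⁵ × 1880 K = 0.16200 eV.
Eᵢ/kT = 0, 0.67901, 0.83333, 0.90123, 1.6543.
Z = Σ e^(−Eᵢ/kT) = e^(−0) + e^(−0.67901) + e^(−0.83333) + e^(−0.90123) + e^(−1.6543) = 1.0000 + 0.50712 + 0.43460 + 0.40607 + 0.19123 = 2.5390.
P₁ = e^(−E₁/kT) / Z = 0.50712/2.5390 = 0.200.

0.200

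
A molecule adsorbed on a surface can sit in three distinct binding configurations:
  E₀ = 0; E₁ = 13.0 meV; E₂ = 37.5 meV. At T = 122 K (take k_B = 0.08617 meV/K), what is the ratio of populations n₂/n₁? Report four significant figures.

k_BT = 0.08617 × 122 K = 10.5127 meV.
n₂/n₁ = exp[−(E₂−E₁)/kT] = exp(−(24.5 meV)/(10.5127 meV)) = exp(-2.33051) = 0.09725.

0.09725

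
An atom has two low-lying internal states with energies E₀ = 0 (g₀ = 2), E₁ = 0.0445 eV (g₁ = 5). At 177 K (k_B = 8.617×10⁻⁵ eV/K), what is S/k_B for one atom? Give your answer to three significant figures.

1.17

k_BT = 8.617×10⁻⁵ × 177 K = 0.015252 eV.
Eᵢ/kT = 0, 2.9177.
Z = Σ gᵢe^(−Eᵢ/kT) = 2·e^(−0) + 5·e^(−2.9177) = 2.0000 + 0.27029 = 2.2703.
⟨E⟩ = Σ EᵢPᵢ = 0.0052979 eV.
S/k_B = ln Z + ⟨E⟩/kT = ln(2.2703) + 0.0052979/0.015252 = 0.81991 + 0.34736 = 1.17.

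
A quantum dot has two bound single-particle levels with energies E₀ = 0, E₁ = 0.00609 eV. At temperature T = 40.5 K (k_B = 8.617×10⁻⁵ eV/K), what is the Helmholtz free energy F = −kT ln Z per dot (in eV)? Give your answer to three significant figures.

-0.000562 eV

k_BT = 8.617×10⁻⁵ × 40.5 K = 0.0034899 eV.
Eᵢ/kT = 0, 1.7450.
Z = Σ e^(−Eᵢ/kT) = e^(−0) + e^(−1.7450) = 1.0000 + 0.17464 = 1.1746.
F = −kT ln Z = −0.0034899 × ln(1.1746) = −0.0034899 × 0.16093 = -0.000562 eV.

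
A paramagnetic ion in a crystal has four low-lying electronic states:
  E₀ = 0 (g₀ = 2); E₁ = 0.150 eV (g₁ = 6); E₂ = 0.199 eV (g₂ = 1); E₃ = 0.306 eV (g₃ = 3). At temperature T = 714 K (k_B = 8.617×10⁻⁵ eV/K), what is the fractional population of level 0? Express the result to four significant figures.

0.7740

k_BT = 8.617×10⁻⁵ × 714 K = 0.0615254 eV.
Eᵢ/kT = 0, 2.43802, 3.23444, 4.97356.
Z = Σ gᵢe^(−Eᵢ/kT) = 2·e^(−0) + 6·e^(−2.43802) + 1·e^(−3.23444) + 3·e^(−4.97356) = 2.00000 + 0.524002 + 0.0393823 + 0.0207554 = 2.58414.
P₀ = g₀ e^(−E₀/kT) / Z = 2.00000/2.58414 = 0.7740.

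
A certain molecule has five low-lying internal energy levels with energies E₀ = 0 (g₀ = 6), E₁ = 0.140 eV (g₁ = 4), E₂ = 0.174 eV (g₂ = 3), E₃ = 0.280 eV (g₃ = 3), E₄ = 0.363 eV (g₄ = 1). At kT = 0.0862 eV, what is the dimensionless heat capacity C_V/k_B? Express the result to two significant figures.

Eᵢ/kT = 0, 1.624, 2.019, 3.248, 4.211.
Z = Σ gᵢe^(−Eᵢ/kT) = 6·e^(−0) + 4·e^(−1.624) + 3·e^(−2.019) + 3·e^(−3.248) + 1·e^(−4.211) = 6.000 + 0.7884 + 0.3984 + 0.1166 + 0.01483 = 7.318.
⟨E⟩ = 0.02975 eV, ⟨E²⟩ = 0.005276 eV².
C_V/k_B = (⟨E²⟩ − ⟨E⟩²)/(kT)² = (0.005276 − 0.0008851)/0.007430 = 0.59.

0.59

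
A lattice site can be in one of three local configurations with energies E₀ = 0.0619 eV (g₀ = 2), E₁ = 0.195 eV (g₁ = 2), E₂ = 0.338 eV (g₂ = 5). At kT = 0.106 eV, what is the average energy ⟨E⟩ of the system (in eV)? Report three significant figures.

Eᵢ/kT = 0.58396, 1.8396, 3.1887.
Z = Σ gᵢe^(−Eᵢ/kT) = 2·e^(−0.58396) + 2·e^(−1.8396) + 5·e^(−3.1887) = 1.1154 + 0.31776 + 0.20613 = 1.6393.
⟨E⟩ = Σ Eᵢ gᵢe^(−Eᵢ/kT) / Z = (0.0619·1.1154 + 0.195·0.31776 + 0.338·0.20613) / 1.6393 = 0.122 eV.

0.122 eV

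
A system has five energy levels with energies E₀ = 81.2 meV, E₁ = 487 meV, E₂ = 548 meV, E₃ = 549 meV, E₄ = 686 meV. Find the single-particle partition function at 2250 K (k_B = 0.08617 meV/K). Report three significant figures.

Z = 0.886

k_BT = 0.08617 × 2250 K = 193.88 meV.
Eᵢ/kT = 0.41882, 2.5119, 2.8265, 2.8316, 3.5383.
Z = Σ e^(−Eᵢ/kT) = e^(−0.41882) + e^(−2.5119) + e^(−2.8265) + e^(−2.8316) + e^(−3.5383) = 0.65782 + 0.081114 + 0.059220 + 0.058919 + 0.029063 = 0.88614.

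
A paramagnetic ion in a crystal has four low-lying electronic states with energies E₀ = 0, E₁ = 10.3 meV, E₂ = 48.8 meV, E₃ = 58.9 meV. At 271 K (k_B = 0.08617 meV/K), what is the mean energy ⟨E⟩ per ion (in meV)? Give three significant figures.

k_BT = 0.08617 × 271 K = 23.352 meV.
Eᵢ/kT = 0, 0.44108, 2.0898, 2.5223.
Z = Σ e^(−Eᵢ/kT) = e^(−0) + e^(−0.44108) + e^(−2.0898) + e^(−2.5223) = 1.0000 + 0.64334 + 0.12371 + 0.080275 = 1.8473.
⟨E⟩ = Σ Eᵢ e^(−Eᵢ/kT) / Z = (0·1.0000 + 10.3·0.64334 + 48.8·0.12371 + 58.9·0.080275) / 1.8473 = 9.41 meV.

9.41 meV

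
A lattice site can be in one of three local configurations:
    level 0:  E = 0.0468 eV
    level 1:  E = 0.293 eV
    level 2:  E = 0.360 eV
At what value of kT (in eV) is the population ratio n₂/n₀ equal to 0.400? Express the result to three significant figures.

n₂/n₀ = exp[−(E₂−E₀)/kT] = 0.400.
⇒ (E₂−E₀)/kT = ln(1/0.400) = ln(2.5000) = 0.91629.
kT = 0.3132 eV / 0.91629 = 0.342 eV.

0.342 eV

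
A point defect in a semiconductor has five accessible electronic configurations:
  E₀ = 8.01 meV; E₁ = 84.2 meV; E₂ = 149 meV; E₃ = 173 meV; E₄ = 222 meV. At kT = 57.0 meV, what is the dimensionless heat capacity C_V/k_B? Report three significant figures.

0.927

Eᵢ/kT = 0.14053, 1.4772, 2.6140, 3.0351, 3.8947.
Z = Σ e^(−Eᵢ/kT) = e^(−0.14053) + e^(−1.4772) + e^(−2.6140) + e^(−3.0351) + e^(−3.8947) = 0.86890 + 0.22828 + 0.073241 + 0.048070 + 0.020349 = 1.2388.
⟨E⟩ = 40.303 meV, ⟨E²⟩ = 4634.9 meV².
C_V/k_B = (⟨E²⟩ − ⟨E⟩²)/(kT)² = (4634.9 − 1624.3)/3249.0 = 0.927.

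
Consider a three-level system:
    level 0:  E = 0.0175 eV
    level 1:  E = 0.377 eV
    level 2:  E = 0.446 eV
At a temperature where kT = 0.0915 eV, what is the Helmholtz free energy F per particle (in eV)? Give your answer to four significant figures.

Eᵢ/kT = 0.191257, 4.12022, 4.87432.
Z = Σ e^(−Eᵢ/kT) = e^(−0.191257) + e^(−4.12022) + e^(−4.87432) = 0.825920 + 0.0162409 + 0.00764029 = 0.849801.
F = −kT ln Z = −0.0915 × ln(0.849801) = −0.0915 × -0.162753 = 0.01489 eV.

0.01489 eV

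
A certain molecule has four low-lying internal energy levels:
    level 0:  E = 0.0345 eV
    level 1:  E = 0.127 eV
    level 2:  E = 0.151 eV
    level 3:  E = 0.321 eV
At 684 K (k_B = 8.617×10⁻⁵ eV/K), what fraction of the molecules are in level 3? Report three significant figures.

k_BT = 8.617×10⁻⁵ × 684 K = 0.058940 eV.
Eᵢ/kT = 0.58534, 2.1547, 2.5619, 5.4462.
Z = Σ e^(−Eᵢ/kT) = e^(−0.58534) + e^(−2.1547) + e^(−2.5619) + e^(−5.4462) = 0.55692 + 0.11594 + 0.077158 + 0.0043127 = 0.75433.
P₃ = e^(−E₃/kT) / Z = 0.0043127/0.75433 = 0.00572.

0.00572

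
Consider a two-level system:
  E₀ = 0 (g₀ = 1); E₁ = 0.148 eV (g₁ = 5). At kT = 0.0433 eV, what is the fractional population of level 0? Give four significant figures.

Eᵢ/kT = 0, 3.41801.
Z = Σ gᵢe^(−Eᵢ/kT) = 1·e^(−0) + 5·e^(−3.41801) = 1.00000 + 0.163888 = 1.16389.
P₀ = g₀ e^(−E₀/kT) / Z = 1.00000/1.16389 = 0.8592.

0.8592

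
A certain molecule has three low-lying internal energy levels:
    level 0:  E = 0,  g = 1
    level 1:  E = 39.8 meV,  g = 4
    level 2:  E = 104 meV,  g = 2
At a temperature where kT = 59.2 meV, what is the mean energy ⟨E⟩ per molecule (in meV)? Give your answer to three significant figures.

34.6 meV

Eᵢ/kT = 0, 0.67230, 1.7568.
Z = Σ gᵢe^(−Eᵢ/kT) = 1·e^(−0) + 4·e^(−0.67230) + 2·e^(−1.7568) = 1.0000 + 2.0421 + 0.34519 = 3.3873.
⟨E⟩ = Σ Eᵢ gᵢe^(−Eᵢ/kT) / Z = (0·1.0000 + 39.8·2.0421 + 104·0.34519) / 3.3873 = 34.6 meV.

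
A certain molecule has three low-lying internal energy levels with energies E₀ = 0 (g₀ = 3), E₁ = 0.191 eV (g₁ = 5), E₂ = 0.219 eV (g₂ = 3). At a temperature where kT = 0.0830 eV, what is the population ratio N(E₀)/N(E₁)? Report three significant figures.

5.99

n₀/n₁ = (g₀/g₁) exp[−(E₀−E₁)/kT] = (3/5) × exp(−(-0.191 eV)/(0.0830 eV)) = (3/5) × exp(2.3012) = 5.99.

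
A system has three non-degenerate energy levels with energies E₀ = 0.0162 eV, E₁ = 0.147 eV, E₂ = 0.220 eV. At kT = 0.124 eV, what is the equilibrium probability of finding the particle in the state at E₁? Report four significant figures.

Eᵢ/kT = 0.130645, 1.18548, 1.77419.
Z = Σ e^(−Eᵢ/kT) = e^(−0.130645) + e^(−1.18548) + e^(−1.77419) = 0.877529 + 0.305599 + 0.169621 = 1.35275.
P₁ = e^(−E₁/kT) / Z = 0.305599/1.35275 = 0.2259.

0.2259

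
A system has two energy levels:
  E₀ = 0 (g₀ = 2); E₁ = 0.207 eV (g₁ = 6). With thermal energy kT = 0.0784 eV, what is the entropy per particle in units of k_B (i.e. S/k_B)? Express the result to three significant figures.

Eᵢ/kT = 0, 2.6403.
Z = Σ gᵢe^(−Eᵢ/kT) = 2·e^(−0) + 6·e^(−2.6403) = 2.0000 + 0.42804 = 2.4280.
⟨E⟩ = Σ EᵢPᵢ = 0.036493 eV.
S/k_B = ln Z + ⟨E⟩/kT = ln(2.4280) + 0.036493/0.0784 = 0.88707 + 0.46547 = 1.35.

1.35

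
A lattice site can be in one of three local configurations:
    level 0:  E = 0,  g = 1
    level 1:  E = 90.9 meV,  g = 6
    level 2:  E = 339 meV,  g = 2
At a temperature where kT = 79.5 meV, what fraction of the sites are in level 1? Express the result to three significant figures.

0.650

Eᵢ/kT = 0, 1.1434, 4.2642.
Z = Σ gᵢe^(−Eᵢ/kT) = 1·e^(−0) + 6·e^(−1.1434) + 2·e^(−4.2642) = 1.0000 + 1.9124 + 0.028126 = 2.9405.
P₁ = g₁ e^(−E₁/kT) / Z = 1.9124/2.9405 = 0.650.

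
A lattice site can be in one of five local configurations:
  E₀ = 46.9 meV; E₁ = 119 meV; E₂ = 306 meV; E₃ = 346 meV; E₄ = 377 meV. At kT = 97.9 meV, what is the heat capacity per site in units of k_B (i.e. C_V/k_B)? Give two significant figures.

Eᵢ/kT = 0.4791, 1.216, 3.126, 3.534, 3.851.
Z = Σ e^(−Eᵢ/kT) = e^(−0.4791) + e^(−1.216) + e^(−3.126) + e^(−3.534) + e^(−3.851) = 0.6193 + 0.2964 + 0.04389 + 0.02919 + 0.02126 = 1.010.
⟨E⟩ = 94.91 meV, ⟨E²⟩ = 16030 meV².
C_V/k_B = (⟨E²⟩ − ⟨E⟩²)/(kT)² = (16030 − 9008)/9584 = 0.73.

0.73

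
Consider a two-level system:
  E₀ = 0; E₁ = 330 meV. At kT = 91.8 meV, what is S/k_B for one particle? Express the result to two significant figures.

Eᵢ/kT = 0, 3.595.
Z = Σ e^(−Eᵢ/kT) = e^(−0) + e^(−3.595) = 1.000 + 0.02746 = 1.027.
⟨E⟩ = Σ EᵢPᵢ = 8.824 meV.
S/k_B = ln Z + ⟨E⟩/kT = ln(1.027) + 8.824/91.8 = 0.02664 + 0.09612 = 0.12.

0.12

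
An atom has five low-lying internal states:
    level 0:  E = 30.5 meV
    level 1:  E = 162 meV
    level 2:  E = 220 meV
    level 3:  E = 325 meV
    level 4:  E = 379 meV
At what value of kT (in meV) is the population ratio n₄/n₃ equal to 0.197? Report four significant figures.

33.24 meV

n₄/n₃ = exp[−(E₄−E₃)/kT] = 0.197.
⇒ (E₄−E₃)/kT = ln(1/0.197) = ln(5.07614) = 1.62455.
kT = 54 meV / 1.62455 = 33.24 meV.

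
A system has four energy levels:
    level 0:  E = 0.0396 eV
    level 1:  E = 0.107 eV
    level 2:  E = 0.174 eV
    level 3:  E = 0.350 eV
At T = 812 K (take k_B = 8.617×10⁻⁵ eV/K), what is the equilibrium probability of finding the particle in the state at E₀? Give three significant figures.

k_BT = 8.617×10⁻⁵ × 812 K = 0.069970 eV.
Eᵢ/kT = 0.56596, 1.5292, 2.4868, 5.0021.
Z = Σ e^(−Eᵢ/kT) = e^(−0.56596) + e^(−1.5292) + e^(−2.4868) + e^(−5.0021) = 0.56781 + 0.21671 + 0.083176 + 0.0067238 = 0.87442.
P₀ = e^(−E₀/kT) / Z = 0.56781/0.87442 = 0.649.

0.649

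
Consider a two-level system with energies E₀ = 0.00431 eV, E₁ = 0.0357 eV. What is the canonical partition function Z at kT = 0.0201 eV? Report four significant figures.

Eᵢ/kT = 0.214428, 1.77612.
Z = Σ e^(−Eᵢ/kT) = e^(−0.214428) + e^(−1.77612) = 0.807003 + 0.169294 = 0.976297.

Z = 0.9763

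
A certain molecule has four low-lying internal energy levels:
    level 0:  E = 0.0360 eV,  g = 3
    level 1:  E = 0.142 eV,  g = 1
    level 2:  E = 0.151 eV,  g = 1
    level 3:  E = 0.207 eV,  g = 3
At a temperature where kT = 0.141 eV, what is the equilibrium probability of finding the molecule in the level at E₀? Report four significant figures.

Eᵢ/kT = 0.255319, 1.00709, 1.07092, 1.46809.
Z = Σ gᵢe^(−Eᵢ/kT) = 3·e^(−0.255319) + 1·e^(−1.00709) + 1·e^(−1.07092) + 3·e^(−1.46809) = 2.32401 + 0.365280 + 0.342693 + 0.691095 = 3.72308.
P₀ = g₀ e^(−E₀/kT) / Z = 2.32401/3.72308 = 0.6242.

0.6242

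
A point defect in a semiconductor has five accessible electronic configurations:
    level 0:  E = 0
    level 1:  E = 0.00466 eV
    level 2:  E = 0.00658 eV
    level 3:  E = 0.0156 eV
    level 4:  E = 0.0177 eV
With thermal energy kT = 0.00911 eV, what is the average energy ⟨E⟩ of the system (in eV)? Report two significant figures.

Eᵢ/kT = 0, 0.5115, 0.7223, 1.712, 1.943.
Z = Σ e^(−Eᵢ/kT) = e^(−0) + e^(−0.5115) + e^(−0.7223) + e^(−1.712) + e^(−1.943) = 1.000 + 0.5996 + 0.4856 + 0.1805 + 0.1433 = 2.409.
⟨E⟩ = Σ Eᵢ e^(−Eᵢ/kT) / Z = (0·1.000 + 0.00466·0.5996 + 0.00658·0.4856 + 0.0156·0.1805 + 0.0177·0.1433) / 2.409 = 0.0047 eV.

0.0047 eV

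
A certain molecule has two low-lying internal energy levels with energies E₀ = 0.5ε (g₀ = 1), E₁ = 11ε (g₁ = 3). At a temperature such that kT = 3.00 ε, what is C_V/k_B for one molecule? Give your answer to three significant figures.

0.933

Eᵢ/kT = 0.16667, 3.6667.
Z = Σ gᵢe^(−Eᵢ/kT) = 1·e^(−0.16667) + 3·e^(−3.6667) = 0.84648 + 0.076682 = 0.92316.
⟨E⟩ = 1.3722 ε, ⟨E²⟩ = 10.280 ε².
C_V/k_B = (⟨E²⟩ − ⟨E⟩²)/(kT)² = (10.280 − 1.8829)/9.0000 = 0.933.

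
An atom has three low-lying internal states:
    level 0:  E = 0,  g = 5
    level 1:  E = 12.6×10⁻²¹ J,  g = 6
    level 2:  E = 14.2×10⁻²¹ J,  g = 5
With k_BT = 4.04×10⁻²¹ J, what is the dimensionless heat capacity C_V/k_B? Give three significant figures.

0.754

Eᵢ/kT = 0, 3.1188, 3.5149.
Z = Σ gᵢe^(−Eᵢ/kT) = 5·e^(−0) + 6·e^(−3.1188) + 5·e^(−3.5149) = 5.0000 + 0.26526 + 0.14875 = 5.4140.
⟨E⟩ = 1.0075, ⟨E²⟩ = 13.319.
C_V/k_B = (⟨E²⟩ − ⟨E⟩²)/(kT)² = (13.319 − 1.0151)/16.322 = 0.754.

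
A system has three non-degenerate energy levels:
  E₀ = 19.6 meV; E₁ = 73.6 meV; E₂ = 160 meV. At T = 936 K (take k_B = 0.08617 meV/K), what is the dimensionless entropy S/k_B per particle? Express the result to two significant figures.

k_BT = 0.08617 × 936 K = 80.66 meV.
Eᵢ/kT = 0.2430, 0.9125, 1.984.
Z = Σ e^(−Eᵢ/kT) = e^(−0.2430) + e^(−0.9125) + e^(−1.984) = 0.7843 + 0.4015 + 0.1375 = 1.323.
⟨E⟩ = Σ EᵢPᵢ = 50.58 meV.
S/k_B = ln Z + ⟨E⟩/kT = ln(1.323) + 50.58/80.66 = 0.2799 + 0.6271 = 0.91.

0.91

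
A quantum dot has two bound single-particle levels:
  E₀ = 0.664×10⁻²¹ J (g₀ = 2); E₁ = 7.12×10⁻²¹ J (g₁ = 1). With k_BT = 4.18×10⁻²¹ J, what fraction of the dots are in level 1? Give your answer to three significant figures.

Eᵢ/kT = 0.15885, 1.7033.
Z = Σ gᵢe^(−Eᵢ/kT) = 2·e^(−0.15885) + 1·e^(−1.7033) = 1.7062 + 0.18208 = 1.8883.
P₁ = g₁ e^(−E₁/kT) / Z = 0.18208/1.8883 = 0.0964.

0.0964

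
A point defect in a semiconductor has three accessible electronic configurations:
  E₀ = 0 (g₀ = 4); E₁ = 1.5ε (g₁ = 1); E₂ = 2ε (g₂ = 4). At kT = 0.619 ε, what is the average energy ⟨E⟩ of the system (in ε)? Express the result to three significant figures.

Eᵢ/kT = 0, 2.4233, 3.2310.
Z = Σ gᵢe^(−Eᵢ/kT) = 4·e^(−0) + 1·e^(−2.4233) + 4·e^(−3.2310) = 4.0000 + 0.088629 + 0.15807 = 4.2467.
⟨E⟩ = Σ Eᵢ gᵢe^(−Eᵢ/kT) / Z = (0·4.0000 + 1.5·0.088629 + 2·0.15807) / 4.2467 = 0.106 ε.

0.106 ε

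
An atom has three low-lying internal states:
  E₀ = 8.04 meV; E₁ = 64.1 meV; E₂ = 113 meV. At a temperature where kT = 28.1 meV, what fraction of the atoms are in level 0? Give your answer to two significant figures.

0.86

Eᵢ/kT = 0.2861, 2.281, 4.021.
Z = Σ e^(−Eᵢ/kT) = e^(−0.2861) + e^(−2.281) + e^(−4.021) = 0.7512 + 0.1022 + 0.01794 = 0.8713.
P₀ = e^(−E₀/kT) / Z = 0.7512/0.8713 = 0.86.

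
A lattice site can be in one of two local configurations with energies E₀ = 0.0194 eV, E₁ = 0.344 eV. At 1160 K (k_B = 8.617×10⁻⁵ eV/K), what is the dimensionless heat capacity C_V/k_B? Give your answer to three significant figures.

0.380

k_BT = 8.617×10⁻⁵ × 1160 K = 0.099957 eV.
Eᵢ/kT = 0.19408, 3.4415.
Z = Σ e^(−Eᵢ/kT) = e^(−0.19408) + e^(−3.4415) = 0.82359 + 0.032017 = 0.85561.
⟨E⟩ = 0.031546 eV, ⟨E²⟩ = 0.0047904 eV².
C_V/k_B = (⟨E²⟩ − ⟨E⟩²)/(kT)² = (0.0047904 − 0.00099515)/0.0099914 = 0.380.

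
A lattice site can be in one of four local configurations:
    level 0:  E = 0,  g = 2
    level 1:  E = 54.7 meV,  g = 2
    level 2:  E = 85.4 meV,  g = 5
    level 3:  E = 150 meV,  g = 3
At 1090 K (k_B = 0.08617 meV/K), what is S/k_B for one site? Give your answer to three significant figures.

2.35

k_BT = 0.08617 × 1090 K = 93.925 meV.
Eᵢ/kT = 0, 0.58238, 0.90924, 1.5970.
Z = Σ gᵢe^(−Eᵢ/kT) = 2·e^(−0) + 2·e^(−0.58238) + 5·e^(−0.90924) + 3·e^(−1.5970) = 2.0000 + 1.1171 + 2.0142 + 0.60751 = 5.7388.
⟨E⟩ = Σ EᵢPᵢ = 56.500 meV.
S/k_B = ln Z + ⟨E⟩/kT = ln(5.7388) + 56.500/93.925 = 1.7473 + 0.60154 = 2.35.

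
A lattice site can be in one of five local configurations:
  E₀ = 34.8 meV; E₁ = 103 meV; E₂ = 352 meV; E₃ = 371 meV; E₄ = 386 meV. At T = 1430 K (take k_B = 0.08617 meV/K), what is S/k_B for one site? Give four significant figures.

1.057

k_BT = 0.08617 × 1430 K = 123.223 meV.
Eᵢ/kT = 0.282415, 0.835883, 2.85661, 3.01080, 3.13253.
Z = Σ e^(−Eᵢ/kT) = e^(−0.282415) + e^(−0.835883) + e^(−2.85661) + e^(−3.01080) + e^(−3.13253) = 0.753961 + 0.433492 + 0.0574632 + 0.0492523 + 0.0436073 = 1.33778.
⟨E⟩ = Σ EᵢPᵢ = 94.3500 meV.
S/k_B = ln Z + ⟨E⟩/kT = ln(1.33778) + 94.3500/123.223 = 0.291012 + 0.765685 = 1.057.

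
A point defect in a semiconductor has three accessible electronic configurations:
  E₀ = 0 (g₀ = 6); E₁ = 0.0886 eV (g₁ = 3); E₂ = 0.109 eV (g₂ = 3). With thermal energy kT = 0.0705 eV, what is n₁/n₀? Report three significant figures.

n₁/n₀ = (g₁/g₀) exp[−(E₁−E₀)/kT] = (3/6) × exp(−(0.0886 eV)/(0.0705 eV)) = (3/6) × exp(-1.2567) = 0.142.

0.142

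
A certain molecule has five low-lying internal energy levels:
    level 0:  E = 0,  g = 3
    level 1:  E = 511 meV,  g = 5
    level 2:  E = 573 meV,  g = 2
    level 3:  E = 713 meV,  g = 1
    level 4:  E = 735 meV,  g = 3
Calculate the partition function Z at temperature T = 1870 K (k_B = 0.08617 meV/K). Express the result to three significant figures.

Z = 3.31

k_BT = 0.08617 × 1870 K = 161.14 meV.
Eᵢ/kT = 0, 3.1712, 3.5559, 4.4247, 4.5613.
Z = Σ gᵢe^(−Eᵢ/kT) = 3·e^(−0) + 5·e^(−3.1712) + 2·e^(−3.5559) + 1·e^(−4.4247) + 3·e^(−4.5613) = 3.0000 + 0.20977 + 0.057111 + 0.011978 + 0.031345 = 3.3102.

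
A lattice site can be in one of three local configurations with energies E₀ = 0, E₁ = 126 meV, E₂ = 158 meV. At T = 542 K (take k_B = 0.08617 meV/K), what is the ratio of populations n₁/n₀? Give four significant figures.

0.06735

k_BT = 0.08617 × 542 K = 46.7041 meV.
n₁/n₀ = exp[−(E₁−E₀)/kT] = exp(−(126 meV)/(46.7041 meV)) = exp(-2.69784) = 0.06735.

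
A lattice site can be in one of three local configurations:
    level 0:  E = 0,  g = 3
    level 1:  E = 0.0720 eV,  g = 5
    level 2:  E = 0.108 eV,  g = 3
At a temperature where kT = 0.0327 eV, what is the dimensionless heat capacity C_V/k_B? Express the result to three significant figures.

0.874

Eᵢ/kT = 0, 2.2018, 3.3028.
Z = Σ gᵢe^(−Eᵢ/kT) = 3·e^(−0) + 5·e^(−2.2018) + 3·e^(−3.3028) = 3.0000 + 0.55302 + 0.11034 = 3.6634.
⟨E⟩ = 0.014122 eV, ⟨E²⟩ = 0.0011339 eV².
C_V/k_B = (⟨E²⟩ − ⟨E⟩²)/(kT)² = (0.0011339 − 0.00019943)/0.0010693 = 0.874.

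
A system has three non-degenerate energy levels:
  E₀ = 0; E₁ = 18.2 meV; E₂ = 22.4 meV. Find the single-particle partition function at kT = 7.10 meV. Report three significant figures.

Z = 1.12

Eᵢ/kT = 0, 2.5634, 3.1549.
Z = Σ e^(−Eᵢ/kT) = e^(−0) + e^(−2.5634) + e^(−3.1549) = 1.0000 + 0.077042 + 0.042643 = 1.1197.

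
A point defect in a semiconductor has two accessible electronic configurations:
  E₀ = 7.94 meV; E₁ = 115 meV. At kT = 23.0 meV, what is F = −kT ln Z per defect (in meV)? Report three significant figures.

Eᵢ/kT = 0.34522, 5.0000.
Z = Σ e^(−Eᵢ/kT) = e^(−0.34522) + e^(−5.0000) = 0.70806 + 0.0067379 = 0.71480.
F = −kT ln Z = −23.0 × ln(0.71480) = −23.0 × -0.33575 = 7.72 meV.

7.72 meV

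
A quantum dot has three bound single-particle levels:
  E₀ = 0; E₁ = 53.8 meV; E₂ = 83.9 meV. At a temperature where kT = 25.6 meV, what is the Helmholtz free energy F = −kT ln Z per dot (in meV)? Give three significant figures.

Eᵢ/kT = 0, 2.1016, 3.2773.
Z = Σ e^(−Eᵢ/kT) = e^(−0) + e^(−2.1016) + e^(−3.2773) = 1.0000 + 0.12226 + 0.037730 = 1.1600.
F = −kT ln Z = −25.6 × ln(1.1600) = −25.6 × 0.14842 = -3.80 meV.

-3.80 meV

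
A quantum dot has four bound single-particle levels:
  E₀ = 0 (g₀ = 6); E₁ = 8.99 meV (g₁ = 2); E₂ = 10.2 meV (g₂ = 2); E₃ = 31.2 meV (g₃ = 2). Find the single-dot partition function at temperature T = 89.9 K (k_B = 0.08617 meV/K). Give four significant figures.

Z = 7.198

k_BT = 0.08617 × 89.9 K = 7.74668 meV.
Eᵢ/kT = 0, 1.16050, 1.31669, 4.02753.
Z = Σ gᵢe^(−Eᵢ/kT) = 6·e^(−0) + 2·e^(−1.16050) + 2·e^(−1.31669) + 2·e^(−4.02753) = 6.00000 + 0.626659 + 0.536042 + 0.0356366 = 7.19834.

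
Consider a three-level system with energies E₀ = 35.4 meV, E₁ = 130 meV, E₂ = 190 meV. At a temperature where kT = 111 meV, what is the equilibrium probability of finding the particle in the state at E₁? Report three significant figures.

0.255

Eᵢ/kT = 0.31892, 1.1712, 1.7117.
Z = Σ e^(−Eᵢ/kT) = e^(−0.31892) + e^(−1.1712) + e^(−1.7117) = 0.72693 + 0.30999 + 0.18056 = 1.2175.
P₁ = e^(−E₁/kT) / Z = 0.30999/1.2175 = 0.255.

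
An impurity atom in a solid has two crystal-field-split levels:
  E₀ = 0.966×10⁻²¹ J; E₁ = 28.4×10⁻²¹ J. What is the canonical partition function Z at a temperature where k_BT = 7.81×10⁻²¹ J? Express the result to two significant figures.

Z = 0.91

Eᵢ/kT = 0.1237, 3.636.
Z = Σ e^(−Eᵢ/kT) = e^(−0.1237) + e^(−3.636) = 0.8836 + 0.02636 = 0.9100.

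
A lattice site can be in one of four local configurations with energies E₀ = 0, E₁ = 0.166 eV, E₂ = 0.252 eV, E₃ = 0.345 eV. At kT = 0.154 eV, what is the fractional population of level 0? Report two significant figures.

0.61

Eᵢ/kT = 0, 1.078, 1.636, 2.240.
Z = Σ e^(−Eᵢ/kT) = e^(−0) + e^(−1.078) + e^(−1.636) + e^(−2.240) = 1.000 + 0.3403 + 0.1948 + 0.1065 = 1.642.
P₀ = e^(−E₀/kT) / Z = 1.000/1.642 = 0.61.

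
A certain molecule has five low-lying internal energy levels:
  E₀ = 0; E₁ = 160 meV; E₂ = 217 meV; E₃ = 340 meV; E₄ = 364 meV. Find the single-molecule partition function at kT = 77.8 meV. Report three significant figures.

Z = 1.21

Eᵢ/kT = 0, 2.0566, 2.7892, 4.3702, 4.6787.
Z = Σ e^(−Eᵢ/kT) = e^(−0) + e^(−2.0566) + e^(−2.7892) + e^(−4.3702) + e^(−4.6787) = 1.0000 + 0.12789 + 0.061470 + 0.012649 + 0.0092911 = 1.2113.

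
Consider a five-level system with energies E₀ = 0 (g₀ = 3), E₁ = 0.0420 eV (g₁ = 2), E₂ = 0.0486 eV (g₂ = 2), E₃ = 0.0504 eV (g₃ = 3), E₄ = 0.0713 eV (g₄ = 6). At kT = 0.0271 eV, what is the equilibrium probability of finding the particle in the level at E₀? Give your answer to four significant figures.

Eᵢ/kT = 0, 1.54982, 1.79336, 1.85978, 2.63100.
Z = Σ gᵢe^(−Eᵢ/kT) = 3·e^(−0) + 2·e^(−1.54982) + 2·e^(−1.79336) + 3·e^(−1.85978) + 6·e^(−2.63100) = 3.00000 + 0.424572 + 0.332800 + 0.467121 + 0.432039 = 4.65653.
P₀ = g₀ e^(−E₀/kT) / Z = 3.00000/4.65653 = 0.6443.

0.6443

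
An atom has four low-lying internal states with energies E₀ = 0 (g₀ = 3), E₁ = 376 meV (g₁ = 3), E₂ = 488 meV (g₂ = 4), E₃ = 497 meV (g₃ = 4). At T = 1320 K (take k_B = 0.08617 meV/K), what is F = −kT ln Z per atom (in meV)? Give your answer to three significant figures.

k_BT = 0.08617 × 1320 K = 113.74 meV.
Eᵢ/kT = 0, 3.3058, 4.2905, 4.3696.
Z = Σ gᵢe^(−Eᵢ/kT) = 3·e^(−0) + 3·e^(−3.3058) + 4·e^(−4.2905) + 4·e^(−4.3696) = 3.0000 + 0.11001 + 0.054792 + 0.050625 = 3.2154.
F = −kT ln Z = −113.74 × ln(3.2154) = −113.74 × 1.1680 = -133 meV.

-133 meV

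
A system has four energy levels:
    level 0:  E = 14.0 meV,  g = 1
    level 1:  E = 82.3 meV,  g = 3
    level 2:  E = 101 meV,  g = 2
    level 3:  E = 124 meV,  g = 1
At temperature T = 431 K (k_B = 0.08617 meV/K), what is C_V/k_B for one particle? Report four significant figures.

1.074

k_BT = 0.08617 × 431 K = 37.1393 meV.
Eᵢ/kT = 0.376959, 2.21598, 2.71949, 3.33878.
Z = Σ gᵢe^(−Eᵢ/kT) = 1·e^(−0.376959) + 3·e^(−2.21598) + 2·e^(−2.71949) + 1·e^(−3.33878) = 0.685944 + 0.327140 + 0.131817 + 0.0354802 = 1.18038.
⟨E⟩ = 45.9512 meV, ⟨E²⟩ = 3592.46 meV².
C_V/k_B = (⟨E²⟩ − ⟨E⟩²)/(kT)² = (3592.46 − 2111.51)/1379.33 = 1.074.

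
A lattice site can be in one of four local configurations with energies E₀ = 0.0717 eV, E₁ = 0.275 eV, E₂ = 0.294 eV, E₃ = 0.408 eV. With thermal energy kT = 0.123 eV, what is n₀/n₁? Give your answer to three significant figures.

n₀/n₁ = exp[−(E₀−E₁)/kT] = exp(−(-0.2033 eV)/(0.123 eV)) = exp(1.6528) = 5.22.

5.22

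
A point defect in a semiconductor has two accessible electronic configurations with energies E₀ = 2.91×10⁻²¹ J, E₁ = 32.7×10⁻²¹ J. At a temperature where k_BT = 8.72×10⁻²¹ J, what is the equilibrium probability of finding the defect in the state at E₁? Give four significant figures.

Eᵢ/kT = 0.333716, 3.75000.
Z = Σ e^(−Eᵢ/kT) = e^(−0.333716) + e^(−3.75000) = 0.716257 + 0.0235177 = 0.739775.
P₁ = e^(−E₁/kT) / Z = 0.0235177/0.739775 = 0.03179.

0.03179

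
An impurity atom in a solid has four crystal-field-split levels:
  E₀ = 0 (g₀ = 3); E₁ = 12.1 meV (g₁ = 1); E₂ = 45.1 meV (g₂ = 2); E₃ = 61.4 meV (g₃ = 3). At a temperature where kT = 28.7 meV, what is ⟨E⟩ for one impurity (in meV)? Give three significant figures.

Eᵢ/kT = 0, 0.42160, 1.5714, 2.1394.
Z = Σ gᵢe^(−Eᵢ/kT) = 3·e^(−0) + 1·e^(−0.42160) + 2·e^(−1.5714) + 3·e^(−2.1394) = 3.0000 + 0.65600 + 0.41551 + 0.35318 = 4.4247.
⟨E⟩ = Σ Eᵢ gᵢe^(−Eᵢ/kT) / Z = (0·3.0000 + 12.1·0.65600 + 45.1·0.41551 + 61.4·0.35318) / 4.4247 = 10.9 meV.

10.9 meV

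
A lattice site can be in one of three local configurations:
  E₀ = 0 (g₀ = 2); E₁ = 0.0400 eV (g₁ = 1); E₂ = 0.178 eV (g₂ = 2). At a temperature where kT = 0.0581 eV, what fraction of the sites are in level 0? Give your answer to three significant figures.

0.770

Eᵢ/kT = 0, 0.68847, 3.0637.
Z = Σ gᵢe^(−Eᵢ/kT) = 2·e^(−0) + 1·e^(−0.68847) + 2·e^(−3.0637) = 2.0000 + 0.50234 + 0.093429 = 2.5958.
P₀ = g₀ e^(−E₀/kT) / Z = 2.0000/2.5958 = 0.770.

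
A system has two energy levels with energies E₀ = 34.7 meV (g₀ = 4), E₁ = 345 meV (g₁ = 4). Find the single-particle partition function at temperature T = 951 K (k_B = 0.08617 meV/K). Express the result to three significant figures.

k_BT = 0.08617 × 951 K = 81.948 meV.
Eᵢ/kT = 0.42344, 4.2100.
Z = Σ gᵢe^(−Eᵢ/kT) = 4·e^(−0.42344) + 4·e^(−4.2100) = 2.6192 + 0.059385 = 2.6786.

Z = 2.68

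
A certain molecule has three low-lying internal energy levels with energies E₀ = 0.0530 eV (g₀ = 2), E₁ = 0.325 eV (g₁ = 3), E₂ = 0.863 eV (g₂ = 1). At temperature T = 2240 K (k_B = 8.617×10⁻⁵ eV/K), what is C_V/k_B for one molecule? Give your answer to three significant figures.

0.467

k_BT = 8.617×10⁻⁵ × 2240 K = 0.19302 eV.
Eᵢ/kT = 0.27458, 1.6838, 4.4710.
Z = Σ gᵢe^(−Eᵢ/kT) = 2·e^(−0.27458) + 3·e^(−1.6838) + 1·e^(−4.4710) = 1.5198 + 0.55700 + 0.011436 = 2.0882.
⟨E⟩ = 0.12999 eV, ⟨E²⟩ = 0.034297 eV².
C_V/k_B = (⟨E²⟩ − ⟨E⟩²)/(kT)² = (0.034297 − 0.016897)/0.037257 = 0.467.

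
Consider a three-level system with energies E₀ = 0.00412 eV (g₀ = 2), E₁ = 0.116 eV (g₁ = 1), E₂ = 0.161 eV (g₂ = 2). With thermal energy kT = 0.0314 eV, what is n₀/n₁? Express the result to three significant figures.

70.5

n₀/n₁ = (g₀/g₁) exp[−(E₀−E₁)/kT] = (2/1) × exp(−(-0.11188 eV)/(0.0314 eV)) = (2/1) × exp(3.5631) = 70.5.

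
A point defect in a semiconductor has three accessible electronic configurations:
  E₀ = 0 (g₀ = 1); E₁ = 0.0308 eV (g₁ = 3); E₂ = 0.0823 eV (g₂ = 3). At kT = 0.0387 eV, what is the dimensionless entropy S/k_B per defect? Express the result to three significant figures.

Eᵢ/kT = 0, 0.79587, 2.1266.
Z = Σ gᵢe^(−Eᵢ/kT) = 1·e^(−0) + 3·e^(−0.79587) + 3·e^(−2.1266) = 1.0000 + 1.3536 + 0.35773 = 2.7113.
⟨E⟩ = Σ EᵢPᵢ = 0.026235 eV.
S/k_B = ln Z + ⟨E⟩/kT = ln(2.7113) + 0.026235/0.0387 = 0.99743 + 0.67791 = 1.68.

1.68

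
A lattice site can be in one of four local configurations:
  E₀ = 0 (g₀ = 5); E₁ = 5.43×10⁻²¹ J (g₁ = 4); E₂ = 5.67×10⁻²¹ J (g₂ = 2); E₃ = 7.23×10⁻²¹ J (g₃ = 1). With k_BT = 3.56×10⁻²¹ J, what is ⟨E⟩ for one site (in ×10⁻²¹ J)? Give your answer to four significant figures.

1.245 ×10⁻²¹ J

Eᵢ/kT = 0, 1.52528, 1.59270, 2.03090.
Z = Σ gᵢe^(−Eᵢ/kT) = 5·e^(−0) + 4·e^(−1.52528) + 2·e^(−1.59270) + 1·e^(−2.03090) = 5.00000 + 0.870241 + 0.406752 + 0.131217 = 6.40821.
⟨E⟩ = Σ Eᵢ gᵢe^(−Eᵢ/kT) / Z = (0·5.00000 + 5.43·0.870241 + 5.67·0.406752 + 7.23·0.131217) / 6.40821 = 1.245 ×10⁻²¹ J.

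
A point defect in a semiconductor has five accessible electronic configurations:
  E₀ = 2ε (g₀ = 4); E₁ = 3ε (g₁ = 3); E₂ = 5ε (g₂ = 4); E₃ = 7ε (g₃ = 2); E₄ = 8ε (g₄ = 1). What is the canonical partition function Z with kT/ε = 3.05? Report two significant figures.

Z = 4.2

Eᵢ/kT = 0.6557, 0.9836, 1.639, 2.295, 2.623.
Z = Σ gᵢe^(−Eᵢ/kT) = 4·e^(−0.6557) + 3·e^(−0.9836) + 4·e^(−1.639) + 2·e^(−2.295) + 1·e^(−2.623) = 2.076 + 1.122 + 0.7767 + 0.2015 + 0.07258 = 4.249.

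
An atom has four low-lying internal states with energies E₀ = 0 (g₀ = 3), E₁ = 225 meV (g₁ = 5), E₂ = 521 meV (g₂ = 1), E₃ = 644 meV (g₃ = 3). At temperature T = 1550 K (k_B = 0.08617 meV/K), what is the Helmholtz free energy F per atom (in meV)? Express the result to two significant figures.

-180 meV

k_BT = 0.08617 × 1550 K = 133.6 meV.
Eᵢ/kT = 0, 1.684, 3.900, 4.820.
Z = Σ gᵢe^(−Eᵢ/kT) = 3·e^(−0) + 5·e^(−1.684) + 1·e^(−3.900) + 3·e^(−4.820) = 3.000 + 0.9281 + 0.02024 + 0.02420 = 3.973.
F = −kT ln Z = −133.6 × ln(3.973) = −133.6 × 1.380 = -180 meV.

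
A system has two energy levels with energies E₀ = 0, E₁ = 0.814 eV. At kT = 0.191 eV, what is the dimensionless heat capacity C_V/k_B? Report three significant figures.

Eᵢ/kT = 0, 4.2618.
Z = Σ e^(−Eᵢ/kT) = e^(−0) + e^(−4.2618) = 1.0000 + 0.014097 = 1.0141.
⟨E⟩ = 0.011315 eV, ⟨E²⟩ = 0.0092107 eV².
C_V/k_B = (⟨E²⟩ − ⟨E⟩²)/(kT)² = (0.0092107 − 0.00012803)/0.036481 = 0.249.

0.249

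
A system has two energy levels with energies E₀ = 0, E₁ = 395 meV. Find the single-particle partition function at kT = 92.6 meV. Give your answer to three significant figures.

Z = 1.01

Eᵢ/kT = 0, 4.2657.
Z = Σ e^(−Eᵢ/kT) = e^(−0) + e^(−4.2657) = 1.0000 + 0.014042 = 1.0140.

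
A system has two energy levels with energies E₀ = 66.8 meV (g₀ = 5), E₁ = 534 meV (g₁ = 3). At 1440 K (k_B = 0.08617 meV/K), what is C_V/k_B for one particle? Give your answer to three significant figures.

k_BT = 0.08617 × 1440 K = 124.08 meV.
Eᵢ/kT = 0.53836, 4.3037.
Z = Σ gᵢe^(−Eᵢ/kT) = 5·e^(−0.53836) + 3·e^(−4.3037) = 2.9185 + 0.040555 = 2.9591.
⟨E⟩ = 73.202 meV, ⟨E²⟩ = 8309.1 meV².
C_V/k_B = (⟨E²⟩ − ⟨E⟩²)/(kT)² = (8309.1 − 5358.5)/15396 = 0.192.

0.192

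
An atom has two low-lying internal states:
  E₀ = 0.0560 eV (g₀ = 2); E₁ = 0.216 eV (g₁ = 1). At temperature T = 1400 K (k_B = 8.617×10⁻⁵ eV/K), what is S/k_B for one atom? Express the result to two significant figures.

0.97

k_BT = 8.617×10⁻⁵ × 1400 K = 0.1206 eV.
Eᵢ/kT = 0.4643, 1.791.
Z = Σ gᵢe^(−Eᵢ/kT) = 2·e^(−0.4643) + 1·e^(−1.791) = 1.257 + 0.1668 = 1.424.
⟨E⟩ = Σ EᵢPᵢ = 0.07473 eV.
S/k_B = ln Z + ⟨E⟩/kT = ln(1.424) + 0.07473/0.1206 = 0.3535 + 0.6197 = 0.97.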